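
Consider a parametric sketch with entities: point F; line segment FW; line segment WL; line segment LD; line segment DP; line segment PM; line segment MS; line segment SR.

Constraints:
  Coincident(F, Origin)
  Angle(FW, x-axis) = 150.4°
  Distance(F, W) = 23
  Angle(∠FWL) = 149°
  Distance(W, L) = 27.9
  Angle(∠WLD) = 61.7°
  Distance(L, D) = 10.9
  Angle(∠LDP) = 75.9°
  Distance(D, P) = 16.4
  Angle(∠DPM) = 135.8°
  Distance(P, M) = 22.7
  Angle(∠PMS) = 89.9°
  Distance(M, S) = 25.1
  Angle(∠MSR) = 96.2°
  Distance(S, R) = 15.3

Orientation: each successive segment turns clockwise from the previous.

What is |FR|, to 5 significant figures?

60.818

F is at the origin; FW runs at 150.4° with length 23.0, so W = (-19.998, 11.361). ∠FWL = 149.0° gives WL at 119.40° from the x-axis; with |WL| = 27.9, L = (-33.695, 35.668). ∠WLD = 61.7° gives LD at 1.1000° from the x-axis; with |LD| = 10.9, D = (-22.797, 35.877). ∠LDP = 75.9° gives DP at -103.00° from the x-axis; with |DP| = 16.4, P = (-26.486, 19.897). ∠DPM = 135.8° gives PM at -147.20° from the x-axis; with |PM| = 22.7, M = (-45.567, 7.6003). ∠PMS = 89.9° gives MS at 122.70° from the x-axis; with |MS| = 25.1, S = (-59.127, 28.722). ∠MSR = 96.2° gives SR at 38.900° from the x-axis; with |SR| = 15.3, R = (-47.220, 38.330). Then |FR| = |R − F| = 60.818.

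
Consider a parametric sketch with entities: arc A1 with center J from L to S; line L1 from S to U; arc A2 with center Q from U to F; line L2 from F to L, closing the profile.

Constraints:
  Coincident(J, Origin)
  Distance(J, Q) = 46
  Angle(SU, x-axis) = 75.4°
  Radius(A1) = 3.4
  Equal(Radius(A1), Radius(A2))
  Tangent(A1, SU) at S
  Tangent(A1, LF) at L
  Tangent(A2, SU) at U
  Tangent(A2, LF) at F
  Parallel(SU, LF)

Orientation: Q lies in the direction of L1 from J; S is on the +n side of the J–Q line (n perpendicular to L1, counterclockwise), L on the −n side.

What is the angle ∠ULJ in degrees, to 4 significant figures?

81.59°

The slot axis is L1's direction at 75.4°, so u = (cos 75.4°, sin 75.4°) = (0.2521, 0.9677) and n = (−sin 75.4°, cos 75.4°) = (-0.9677, 0.2521). J is at the origin and Q lies 46.0 along u from J, so Q = 46.0·u = (11.60, 44.51). Tangency of A1 to both parallel lines with radius 3.4 puts S and L at J ± 3.4·n: S = (-3.290, 0.8570), L = (3.290, -0.8570). Equal radii place U and F the same way about Q: U = Q + 3.4·n = (8.305, 45.37), F = Q − 3.4·n = (14.89, 43.66). Then cos ∠ULJ = LU·LJ / (|LU||LJ|), giving 81.59°.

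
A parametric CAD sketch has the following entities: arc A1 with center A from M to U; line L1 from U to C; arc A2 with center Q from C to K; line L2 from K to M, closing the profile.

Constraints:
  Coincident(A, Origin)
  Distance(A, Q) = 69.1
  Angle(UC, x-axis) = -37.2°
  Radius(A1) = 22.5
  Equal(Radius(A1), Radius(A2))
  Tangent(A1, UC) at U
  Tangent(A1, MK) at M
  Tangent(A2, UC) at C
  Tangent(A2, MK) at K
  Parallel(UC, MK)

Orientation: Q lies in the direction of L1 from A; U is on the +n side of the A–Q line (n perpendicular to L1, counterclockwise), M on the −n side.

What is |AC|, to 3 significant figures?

72.7

The slot axis is L1's direction at -37.2°, so u = (cos -37.2°, sin -37.2°) = (0.797, -0.605) and n = (−sin -37.2°, cos -37.2°) = (0.605, 0.797). A is at the origin and Q lies 69.1 along u from A, so Q = 69.1·u = (55.0, -41.8). Tangency of A1 to both parallel lines with radius 22.5 puts U and M at A ± 22.5·n: U = (13.6, 17.9), M = (-13.6, -17.9). Equal radii place C and K the same way about Q: C = Q + 22.5·n = (68.6, -23.9), K = Q − 22.5·n = (41.4, -59.7). Then |AC| = |C − A| = 72.7.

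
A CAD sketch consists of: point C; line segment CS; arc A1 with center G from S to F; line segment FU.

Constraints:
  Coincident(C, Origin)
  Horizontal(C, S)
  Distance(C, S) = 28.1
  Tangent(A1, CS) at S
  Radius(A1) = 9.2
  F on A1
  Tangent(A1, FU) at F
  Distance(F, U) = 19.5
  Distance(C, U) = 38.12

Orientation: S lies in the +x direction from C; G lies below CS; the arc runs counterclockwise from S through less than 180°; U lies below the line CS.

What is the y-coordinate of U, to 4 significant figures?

-30.21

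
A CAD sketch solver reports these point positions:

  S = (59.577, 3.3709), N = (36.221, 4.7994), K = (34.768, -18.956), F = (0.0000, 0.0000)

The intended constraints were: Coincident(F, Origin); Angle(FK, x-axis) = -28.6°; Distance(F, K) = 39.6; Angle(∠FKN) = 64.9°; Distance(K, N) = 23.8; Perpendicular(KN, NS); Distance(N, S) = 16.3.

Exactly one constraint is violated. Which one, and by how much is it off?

Distance(N, S) = 16.3 — off by 7.10.

F = (0.00, 0.00) ✓; FK at -28.60° ✓; |FK| = 39.60 ✓; ∠FKN = 64.90° ✓; |KN| = 23.80 ✓; ∠(KN, NS) = 90.00° ✓; |NS| = 23.40 ✗.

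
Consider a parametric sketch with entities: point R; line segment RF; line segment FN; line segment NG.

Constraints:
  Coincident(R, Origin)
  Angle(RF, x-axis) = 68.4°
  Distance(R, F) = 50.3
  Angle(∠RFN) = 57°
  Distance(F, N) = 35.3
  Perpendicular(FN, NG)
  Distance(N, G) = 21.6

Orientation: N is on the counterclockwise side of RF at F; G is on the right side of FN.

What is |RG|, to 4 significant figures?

64.27

∠RFN = 57.0°, so FN runs at 68.4° + (180° − 57.0°) = 191.4° from the x-axis; with |FN| = 35.3, N = F + 35.3·(cos 191.4°, sin 191.4°) = (-16.09, 39.79). The perpendicularity gives NG at right angles to FN; with |NG| = 21.6 on the right of FN, G = N + 21.6·(-0.1977, 0.9803) = (-20.36, 60.96). Then |RG| = |G − R| = 64.27.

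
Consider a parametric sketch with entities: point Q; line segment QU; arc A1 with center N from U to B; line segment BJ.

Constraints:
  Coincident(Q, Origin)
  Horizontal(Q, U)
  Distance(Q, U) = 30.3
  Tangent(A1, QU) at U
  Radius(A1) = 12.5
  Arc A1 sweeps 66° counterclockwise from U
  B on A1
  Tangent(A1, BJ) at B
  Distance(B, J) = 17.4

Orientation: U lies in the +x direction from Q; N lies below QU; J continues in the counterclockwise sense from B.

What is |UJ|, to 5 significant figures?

29.758

On A1, U sits at bearing 90° from N; a 66° counterclockwise sweep puts B at bearing 156°, so B = N + 12.5·(cos 156°, sin 156°) = (18.881, -7.4158). The tangent condition forces NB to be normal to BJ, so BJ runs along (−sin 156°, cos 156°); with |BJ| = 17.4, J = (11.803, -23.311). Then |UJ| = |J − U| = 29.758.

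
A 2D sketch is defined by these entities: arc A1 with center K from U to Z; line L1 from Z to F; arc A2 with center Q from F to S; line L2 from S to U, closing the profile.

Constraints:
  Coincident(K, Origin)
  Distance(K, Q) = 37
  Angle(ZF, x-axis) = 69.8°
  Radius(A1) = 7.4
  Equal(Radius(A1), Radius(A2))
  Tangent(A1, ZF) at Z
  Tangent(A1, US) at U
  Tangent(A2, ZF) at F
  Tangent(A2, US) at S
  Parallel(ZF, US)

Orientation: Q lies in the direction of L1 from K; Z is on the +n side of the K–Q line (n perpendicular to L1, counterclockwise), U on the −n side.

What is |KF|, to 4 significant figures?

37.73

The slot axis is L1's direction at 69.8°, so u = (cos 69.8°, sin 69.8°) = (0.3453, 0.9385) and n = (−sin 69.8°, cos 69.8°) = (-0.9385, 0.3453). K is at the origin and Q lies 37.0 along u from K, so Q = 37.0·u = (12.78, 34.72). Tangency of A1 to both parallel lines with radius 7.4 puts Z and U at K ± 7.4·n: Z = (-6.945, 2.555), U = (6.945, -2.555). Equal radii place F and S the same way about Q: F = Q + 7.4·n = (5.831, 37.28), S = Q − 7.4·n = (19.72, 32.17). Then |KF| = |F − K| = 37.73.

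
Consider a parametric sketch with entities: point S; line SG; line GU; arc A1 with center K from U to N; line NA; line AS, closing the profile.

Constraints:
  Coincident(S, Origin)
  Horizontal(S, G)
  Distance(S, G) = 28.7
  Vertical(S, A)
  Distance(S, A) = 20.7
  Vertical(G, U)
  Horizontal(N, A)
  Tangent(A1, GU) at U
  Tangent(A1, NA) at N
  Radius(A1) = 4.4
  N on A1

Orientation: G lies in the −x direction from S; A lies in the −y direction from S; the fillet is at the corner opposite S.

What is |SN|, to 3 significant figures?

31.9

S is at the origin; S and G share the same y with |SG| = 28.7 and G on the −x side, so G = (-28.7, 0.00). SA is vertical with |SA| = 20.7 and A on the −y side, so A = (0.00, -20.7). The virtual corner opposite S is at (-28.7, -20.7). A1 meets GU tangentially, so KU is at right angles to GU and since A1 is tangent to NA there, KN ⟂ NA, with radius 4.4, so the center K sits 4.4 in from both sides at K = (-24.3, -16.3). That places the tangent points at U = (-28.7, -16.3) on GU and N = (-24.3, -20.7) on NA. Then |SN| = |N − S| = 31.9.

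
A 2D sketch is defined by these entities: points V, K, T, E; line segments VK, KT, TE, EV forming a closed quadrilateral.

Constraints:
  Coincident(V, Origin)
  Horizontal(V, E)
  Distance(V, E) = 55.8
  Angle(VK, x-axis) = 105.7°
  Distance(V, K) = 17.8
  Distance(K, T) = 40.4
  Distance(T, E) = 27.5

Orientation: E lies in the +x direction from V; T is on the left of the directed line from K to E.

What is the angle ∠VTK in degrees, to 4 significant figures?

25.54°

Checks: |KT| = 40.40 ✓; |TE| = 27.50 ✓.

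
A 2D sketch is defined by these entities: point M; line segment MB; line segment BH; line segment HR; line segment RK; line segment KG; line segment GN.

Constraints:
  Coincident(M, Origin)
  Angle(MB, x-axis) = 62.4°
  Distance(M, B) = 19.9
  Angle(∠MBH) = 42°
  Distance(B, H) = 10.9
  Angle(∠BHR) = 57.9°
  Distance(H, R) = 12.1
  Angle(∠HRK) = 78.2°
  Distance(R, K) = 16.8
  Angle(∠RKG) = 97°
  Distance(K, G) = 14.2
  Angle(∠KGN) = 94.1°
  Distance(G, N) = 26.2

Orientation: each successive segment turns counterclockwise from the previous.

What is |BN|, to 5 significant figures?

22.959

M is at the origin; MB runs at 62.4° with length 19.9, so B = (9.2196, 17.635). ∠MBH = 42.0° gives BH at -159.60° from the x-axis; with |BH| = 10.9, H = (-0.99678, 13.836). ∠BHR = 57.9° gives HR at -37.500° from the x-axis; with |HR| = 12.1, R = (8.6028, 6.4700). ∠HRK = 78.2° gives RK at 64.300° from the x-axis; with |RK| = 16.8, K = (15.888, 21.608). ∠RKG = 97.0° gives KG at 147.30° from the x-axis; with |KG| = 14.2, G = (3.9388, 29.280). ∠KGN = 94.1° gives GN at -126.80° from the x-axis; with |GN| = 26.2, N = (-11.756, 8.3003). Then |BN| = |N − B| = 22.959.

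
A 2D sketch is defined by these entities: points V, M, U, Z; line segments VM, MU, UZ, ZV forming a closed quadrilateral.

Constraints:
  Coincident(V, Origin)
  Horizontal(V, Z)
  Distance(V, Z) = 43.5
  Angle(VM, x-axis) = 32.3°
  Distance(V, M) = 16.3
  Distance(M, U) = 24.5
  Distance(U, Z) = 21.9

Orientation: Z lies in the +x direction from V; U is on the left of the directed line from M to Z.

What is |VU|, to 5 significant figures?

40.776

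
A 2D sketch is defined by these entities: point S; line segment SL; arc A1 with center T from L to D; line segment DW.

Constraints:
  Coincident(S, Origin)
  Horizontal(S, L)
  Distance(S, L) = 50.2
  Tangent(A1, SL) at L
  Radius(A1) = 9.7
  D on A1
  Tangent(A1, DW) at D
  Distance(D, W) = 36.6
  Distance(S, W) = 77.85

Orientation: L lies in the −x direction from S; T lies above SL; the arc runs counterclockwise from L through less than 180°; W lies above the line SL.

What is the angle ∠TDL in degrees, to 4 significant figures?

27.38°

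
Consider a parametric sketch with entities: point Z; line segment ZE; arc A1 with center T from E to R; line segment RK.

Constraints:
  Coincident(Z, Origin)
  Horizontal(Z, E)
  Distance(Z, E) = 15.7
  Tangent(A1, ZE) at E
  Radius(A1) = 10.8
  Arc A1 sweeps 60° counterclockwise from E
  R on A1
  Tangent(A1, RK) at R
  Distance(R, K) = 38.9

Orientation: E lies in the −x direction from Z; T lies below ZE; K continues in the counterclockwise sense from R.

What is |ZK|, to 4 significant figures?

59.23

Z is at the origin; ZE is horizontal with |ZE| = 15.7 and E on the −x side, so E = (-15.70, 0.000). A1 meets ZE tangentially, so TE is at right angles to ZE, so T = E + (0, -10.8) = (-15.70, -10.80). On A1, E sits at bearing 90° from T; a 60° counterclockwise sweep puts R at bearing 150°, so R = T + 10.8·(cos 150°, sin 150°) = (-25.05, -5.400). A1 meets RK tangentially, so TR is at right angles to RK, so RK runs along (−sin 150°, cos 150°); with |RK| = 38.9, K = (-44.50, -39.09). Then |ZK| = |K − Z| = 59.23.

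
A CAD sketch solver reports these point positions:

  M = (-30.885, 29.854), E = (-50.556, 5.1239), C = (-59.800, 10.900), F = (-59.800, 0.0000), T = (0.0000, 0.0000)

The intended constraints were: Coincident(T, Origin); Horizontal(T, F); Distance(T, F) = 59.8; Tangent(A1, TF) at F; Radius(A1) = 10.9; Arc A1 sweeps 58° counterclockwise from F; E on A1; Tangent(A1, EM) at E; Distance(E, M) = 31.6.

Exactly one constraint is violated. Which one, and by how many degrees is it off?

Tangent(A1, EM) at E — off by 6.50°.

T = (0.00, 0.00) ✓; T.y = 0.00, F.y = 0.00 ✓; |TF| = 59.80 ✓; ∠(CF, FT) = 90.00° ✓; |CF| = 10.90 ✓; bearing(C→E) − bearing(C→F) = 58.00° ✓; |CE| = 10.90 ✓; ∠(CE, EM) = 96.50° ✗; |EM| = 31.60 ✓.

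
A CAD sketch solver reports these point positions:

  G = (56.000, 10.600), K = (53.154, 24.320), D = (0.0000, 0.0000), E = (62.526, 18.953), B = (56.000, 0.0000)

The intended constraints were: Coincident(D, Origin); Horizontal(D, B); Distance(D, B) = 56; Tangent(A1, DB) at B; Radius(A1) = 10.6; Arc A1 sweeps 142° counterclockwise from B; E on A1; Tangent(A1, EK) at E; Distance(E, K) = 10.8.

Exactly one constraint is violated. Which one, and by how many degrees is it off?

Tangent(A1, EK) at E — off by 8.20°.

D = (0.00, 0.00) ✓; D.y = 0.00, B.y = 0.00 ✓; |DB| = 56.00 ✓; ∠(GB, BD) = 90.00° ✓; |GB| = 10.60 ✓; bearing(G→E) − bearing(G→B) = 142.0° ✓; |GE| = 10.60 ✓; ∠(GE, EK) = 81.80° ✗; |EK| = 10.80 ✓.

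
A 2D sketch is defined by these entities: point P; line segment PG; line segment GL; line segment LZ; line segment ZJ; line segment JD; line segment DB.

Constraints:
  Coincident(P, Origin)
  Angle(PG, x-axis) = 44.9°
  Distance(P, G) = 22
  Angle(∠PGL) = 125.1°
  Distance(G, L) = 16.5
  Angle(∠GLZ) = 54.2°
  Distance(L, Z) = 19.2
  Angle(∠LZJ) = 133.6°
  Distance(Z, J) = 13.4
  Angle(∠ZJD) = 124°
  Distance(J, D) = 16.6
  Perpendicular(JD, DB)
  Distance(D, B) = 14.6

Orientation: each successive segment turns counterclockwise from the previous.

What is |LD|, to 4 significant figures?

35.92

P is at the origin; PG runs at 44.9° with length 22.0, so G = (15.58, 15.53). ∠PGL = 125.1° gives GL at 99.80° from the x-axis; with |GL| = 16.5, L = (12.78, 31.79). ∠GLZ = 54.2° gives LZ at -134.4° from the x-axis; with |LZ| = 19.2, Z = (-0.6585, 18.07). ∠LZJ = 133.6° gives ZJ at -88.00° from the x-axis; with |ZJ| = 13.4, J = (-0.1909, 4.679). ∠ZJD = 124.0° gives JD at -32.00° from the x-axis; with |JD| = 16.6, D = (13.89, -4.118). Then |LD| = |D − L| = 35.92.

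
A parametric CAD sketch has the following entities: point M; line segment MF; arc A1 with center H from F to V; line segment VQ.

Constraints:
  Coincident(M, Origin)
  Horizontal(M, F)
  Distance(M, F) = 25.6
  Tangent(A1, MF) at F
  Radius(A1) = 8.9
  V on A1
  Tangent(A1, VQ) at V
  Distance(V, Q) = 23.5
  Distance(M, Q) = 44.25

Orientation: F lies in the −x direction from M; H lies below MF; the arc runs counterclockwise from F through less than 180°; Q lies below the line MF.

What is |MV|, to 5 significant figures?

35.977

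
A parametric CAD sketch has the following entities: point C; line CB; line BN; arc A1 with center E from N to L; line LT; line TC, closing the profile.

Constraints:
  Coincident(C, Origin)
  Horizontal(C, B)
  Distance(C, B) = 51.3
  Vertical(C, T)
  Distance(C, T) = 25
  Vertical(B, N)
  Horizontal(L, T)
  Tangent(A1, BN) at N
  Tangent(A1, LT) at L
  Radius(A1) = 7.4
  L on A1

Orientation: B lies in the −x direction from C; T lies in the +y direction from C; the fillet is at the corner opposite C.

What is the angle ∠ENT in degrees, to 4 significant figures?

8.208°

C is at the origin; CB is horizontal with |CB| = 51.3 and B on the −x side, so B = (-51.30, 0.000). CT is vertical with |CT| = 25.0 and T on the +y side, so T = (0.000, 25.00). The virtual corner opposite C is at (-51.30, 25.00). Since A1 is tangent to BN there, EN ⟂ BN and since A1 is tangent to LT there, EL ⟂ LT, with radius 7.4, so the center E sits 7.4 in from both sides at E = (-43.90, 17.60). That places the tangent points at N = (-51.30, 17.60) on BN and L = (-43.90, 25.00) on LT. Then cos ∠ENT = NE·NT / (|NE||NT|), giving 8.208°.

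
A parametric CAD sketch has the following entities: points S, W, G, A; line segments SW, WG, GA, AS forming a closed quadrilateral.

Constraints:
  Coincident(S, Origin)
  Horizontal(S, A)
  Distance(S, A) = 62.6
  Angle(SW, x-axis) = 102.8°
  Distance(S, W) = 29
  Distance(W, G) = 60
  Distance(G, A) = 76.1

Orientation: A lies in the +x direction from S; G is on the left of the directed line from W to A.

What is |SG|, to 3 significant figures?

79.5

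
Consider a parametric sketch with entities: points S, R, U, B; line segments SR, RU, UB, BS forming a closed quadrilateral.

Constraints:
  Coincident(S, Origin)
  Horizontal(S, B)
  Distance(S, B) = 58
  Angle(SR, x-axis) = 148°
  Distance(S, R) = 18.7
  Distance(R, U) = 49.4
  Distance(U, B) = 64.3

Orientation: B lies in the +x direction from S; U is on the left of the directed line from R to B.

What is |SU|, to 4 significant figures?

50.56

Checks: |RU| = 49.40 ✓; |UB| = 64.30 ✓.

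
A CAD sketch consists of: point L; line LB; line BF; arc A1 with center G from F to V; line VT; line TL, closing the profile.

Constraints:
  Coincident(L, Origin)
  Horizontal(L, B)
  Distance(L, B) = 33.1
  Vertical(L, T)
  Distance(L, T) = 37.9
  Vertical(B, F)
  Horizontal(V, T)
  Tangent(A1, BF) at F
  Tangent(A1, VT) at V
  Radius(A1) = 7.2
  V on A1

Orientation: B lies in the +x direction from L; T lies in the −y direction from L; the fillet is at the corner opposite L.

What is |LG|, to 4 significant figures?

40.17

L is at the origin; LB is horizontal with |LB| = 33.1 and B on the +x side, so B = (33.10, 0.000). LT is vertical with |LT| = 37.9 and T on the −y side, so T = (0.000, -37.90). The virtual corner opposite L is at (33.10, -37.90). The tangent condition forces GF to be normal to BF and A1 meets VT tangentially, so GV is at right angles to VT, with radius 7.2, so the center G sits 7.2 in from both sides at G = (25.90, -30.70). Then |LG| = |G − L| = 40.17.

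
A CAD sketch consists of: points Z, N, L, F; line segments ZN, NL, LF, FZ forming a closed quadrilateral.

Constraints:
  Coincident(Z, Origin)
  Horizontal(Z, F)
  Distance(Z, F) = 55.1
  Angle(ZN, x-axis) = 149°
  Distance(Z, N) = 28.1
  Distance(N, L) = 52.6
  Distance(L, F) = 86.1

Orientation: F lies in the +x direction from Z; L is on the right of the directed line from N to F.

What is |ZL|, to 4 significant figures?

44.05

Checks: |NL| = 52.60 ✓; |LF| = 86.10 ✓.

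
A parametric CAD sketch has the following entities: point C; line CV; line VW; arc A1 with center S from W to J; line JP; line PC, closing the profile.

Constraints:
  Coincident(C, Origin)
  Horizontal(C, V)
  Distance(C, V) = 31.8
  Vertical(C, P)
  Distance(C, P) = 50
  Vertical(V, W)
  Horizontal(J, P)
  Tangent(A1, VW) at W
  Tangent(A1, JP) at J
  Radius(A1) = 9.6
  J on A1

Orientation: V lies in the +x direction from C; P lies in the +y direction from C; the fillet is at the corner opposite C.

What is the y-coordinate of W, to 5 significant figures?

40.400

The virtual corner opposite C is at (31.800, 50.000). A1 meets VW tangentially, so SW is at right angles to VW and tangency of A1 to JP means the radius SJ is perpendicular to JP, with radius 9.6, so the center S sits 9.6 in from both sides at S = (22.200, 40.400). That places the tangent points at W = (31.800, 40.400) on VW and J = (22.200, 50.000) on JP. So W.y = 40.400.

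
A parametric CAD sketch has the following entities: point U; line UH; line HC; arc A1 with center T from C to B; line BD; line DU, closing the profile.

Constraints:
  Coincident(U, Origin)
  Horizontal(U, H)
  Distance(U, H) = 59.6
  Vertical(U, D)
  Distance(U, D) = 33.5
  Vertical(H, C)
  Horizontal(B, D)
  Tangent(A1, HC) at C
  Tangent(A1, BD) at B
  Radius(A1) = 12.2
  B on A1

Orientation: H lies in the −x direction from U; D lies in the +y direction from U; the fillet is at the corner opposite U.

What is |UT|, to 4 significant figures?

51.97

UD is vertical with |UD| = 33.5 and D on the +y side, so D = (0.000, 33.50). The virtual corner opposite U is at (-59.60, 33.50). Tangency of A1 to HC means the radius TC is perpendicular to HC and since A1 is tangent to BD there, TB ⟂ BD, with radius 12.2, so the center T sits 12.2 in from both sides at T = (-47.40, 21.30). Then |UT| = |T − U| = 51.97.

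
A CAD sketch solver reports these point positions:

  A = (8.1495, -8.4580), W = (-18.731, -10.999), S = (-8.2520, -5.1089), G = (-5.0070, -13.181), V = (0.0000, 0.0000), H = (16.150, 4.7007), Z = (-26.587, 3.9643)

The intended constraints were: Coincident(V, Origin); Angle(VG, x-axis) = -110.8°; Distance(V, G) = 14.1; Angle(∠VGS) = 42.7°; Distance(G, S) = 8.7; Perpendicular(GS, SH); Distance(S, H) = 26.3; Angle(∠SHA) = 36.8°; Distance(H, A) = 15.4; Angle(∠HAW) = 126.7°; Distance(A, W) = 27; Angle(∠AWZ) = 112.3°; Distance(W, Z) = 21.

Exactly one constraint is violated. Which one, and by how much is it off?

Distance(W, Z) = 21 — off by 4.10.

V = (0.00, 0.00) ✓; VG at -110.8° ✓; |VG| = 14.10 ✓; ∠VGS = 42.70° ✓; |GS| = 8.700 ✓; ∠(GS, SH) = 90.00° ✓; |SH| = 26.30 ✓; ∠SHA = 36.80° ✓; |HA| = 15.40 ✓; ∠HAW = 126.7° ✓; |AW| = 27.00 ✓; ∠AWZ = 112.3° ✓; |WZ| = 16.90 ✗.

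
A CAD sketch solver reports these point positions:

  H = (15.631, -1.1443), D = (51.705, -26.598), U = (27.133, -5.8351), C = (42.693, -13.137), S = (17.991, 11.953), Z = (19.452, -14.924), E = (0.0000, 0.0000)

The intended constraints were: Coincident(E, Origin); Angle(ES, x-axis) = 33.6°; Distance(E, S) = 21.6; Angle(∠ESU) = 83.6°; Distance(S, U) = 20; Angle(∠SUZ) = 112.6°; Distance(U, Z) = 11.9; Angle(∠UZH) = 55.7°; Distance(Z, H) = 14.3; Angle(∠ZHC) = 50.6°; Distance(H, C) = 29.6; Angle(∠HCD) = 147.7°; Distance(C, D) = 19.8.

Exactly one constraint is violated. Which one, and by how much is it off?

Distance(C, D) = 19.8 — off by 3.60.

E = (0.00, 0.00) ✓; ES at 33.60° ✓; |ES| = 21.60 ✓; ∠ESU = 83.60° ✓; |SU| = 20.00 ✓; ∠SUZ = 112.6° ✓; |UZ| = 11.90 ✓; ∠UZH = 55.70° ✓; |ZH| = 14.30 ✓; ∠ZHC = 50.60° ✓; |HC| = 29.60 ✓; ∠HCD = 147.7° ✓; |CD| = 16.20 ✗.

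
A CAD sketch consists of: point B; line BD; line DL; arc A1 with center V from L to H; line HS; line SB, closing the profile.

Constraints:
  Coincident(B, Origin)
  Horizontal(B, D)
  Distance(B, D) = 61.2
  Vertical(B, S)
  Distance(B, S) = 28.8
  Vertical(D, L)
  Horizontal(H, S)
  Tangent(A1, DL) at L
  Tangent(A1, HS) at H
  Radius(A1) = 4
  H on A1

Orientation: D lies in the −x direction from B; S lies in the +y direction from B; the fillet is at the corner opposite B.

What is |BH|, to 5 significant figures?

64.041

B is at the origin; B and D share the same y with |BD| = 61.2 and D on the −x side, so D = (-61.200, 0.0000). B and S share the same x with |BS| = 28.8 and S on the +y side, so S = (0.0000, 28.800). The virtual corner opposite B is at (-61.200, 28.800). Tangency of A1 to DL means the radius VL is perpendicular to DL and the tangent condition forces VH to be normal to HS, with radius 4.0, so the center V sits 4.0 in from both sides at V = (-57.200, 24.800). That places the tangent points at L = (-61.200, 24.800) on DL and H = (-57.200, 28.800) on HS. Then |BH| = |H − B| = 64.041.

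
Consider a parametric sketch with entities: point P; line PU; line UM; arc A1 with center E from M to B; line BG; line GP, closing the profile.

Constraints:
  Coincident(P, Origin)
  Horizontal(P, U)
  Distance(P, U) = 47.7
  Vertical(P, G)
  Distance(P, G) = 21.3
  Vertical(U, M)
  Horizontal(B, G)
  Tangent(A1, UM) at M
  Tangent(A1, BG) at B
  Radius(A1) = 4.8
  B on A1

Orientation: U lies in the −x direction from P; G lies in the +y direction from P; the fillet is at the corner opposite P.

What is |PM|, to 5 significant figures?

50.473

The virtual corner opposite P is at (-47.700, 21.300). Since A1 is tangent to UM there, EM ⟂ UM and A1 meets BG tangentially, so EB is at right angles to BG, with radius 4.8, so the center E sits 4.8 in from both sides at E = (-42.900, 16.500). That places the tangent points at M = (-47.700, 16.500) on UM and B = (-42.900, 21.300) on BG. Then |PM| = |M − P| = 50.473.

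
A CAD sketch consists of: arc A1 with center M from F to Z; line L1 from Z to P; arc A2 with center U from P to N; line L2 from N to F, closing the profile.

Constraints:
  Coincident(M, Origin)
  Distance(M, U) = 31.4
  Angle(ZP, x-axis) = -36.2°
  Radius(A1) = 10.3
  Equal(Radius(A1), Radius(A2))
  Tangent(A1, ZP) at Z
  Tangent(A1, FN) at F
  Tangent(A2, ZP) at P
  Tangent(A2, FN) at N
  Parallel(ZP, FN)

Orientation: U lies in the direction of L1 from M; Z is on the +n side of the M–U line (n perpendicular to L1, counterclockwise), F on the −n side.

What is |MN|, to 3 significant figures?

33.0

The slot axis is L1's direction at -36.2°, so u = (cos -36.2°, sin -36.2°) = (0.807, -0.591) and n = (−sin -36.2°, cos -36.2°) = (0.591, 0.807). M is at the origin and U lies 31.4 along u from M, so U = 31.4·u = (25.3, -18.5). Tangency of A1 to both parallel lines with radius 10.3 puts Z and F at M ± 10.3·n: Z = (6.08, 8.31), F = (-6.08, -8.31). Equal radii place P and N the same way about U: P = U + 10.3·n = (31.4, -10.2), N = U − 10.3·n = (19.3, -26.9). Then |MN| = |N − M| = 33.0.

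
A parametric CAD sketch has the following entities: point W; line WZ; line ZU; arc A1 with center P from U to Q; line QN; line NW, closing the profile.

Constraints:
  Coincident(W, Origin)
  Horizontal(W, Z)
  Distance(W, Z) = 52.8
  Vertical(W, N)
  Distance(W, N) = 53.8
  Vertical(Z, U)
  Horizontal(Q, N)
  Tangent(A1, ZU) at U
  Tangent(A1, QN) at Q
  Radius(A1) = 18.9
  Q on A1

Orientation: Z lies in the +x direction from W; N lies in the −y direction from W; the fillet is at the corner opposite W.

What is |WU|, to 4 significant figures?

63.29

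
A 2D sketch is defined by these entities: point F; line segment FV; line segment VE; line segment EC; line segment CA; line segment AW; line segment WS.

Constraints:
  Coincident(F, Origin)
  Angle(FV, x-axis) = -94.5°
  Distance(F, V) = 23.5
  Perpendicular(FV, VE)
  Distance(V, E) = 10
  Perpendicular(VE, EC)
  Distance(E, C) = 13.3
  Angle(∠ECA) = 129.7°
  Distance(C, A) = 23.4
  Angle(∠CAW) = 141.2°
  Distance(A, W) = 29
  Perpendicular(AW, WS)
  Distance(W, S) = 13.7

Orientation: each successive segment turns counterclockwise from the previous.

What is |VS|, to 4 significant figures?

40.13

∠CAW = 141.2° gives AW at 174.6° from the x-axis; with |AW| = 29.0, W = (-36.48, 8.090). The perpendicularity gives WS at right angles to AW, so WS runs at -95.40°; with |WS| = 13.7, S = (-37.77, -5.550). Then |VS| = |S − V| = 40.13.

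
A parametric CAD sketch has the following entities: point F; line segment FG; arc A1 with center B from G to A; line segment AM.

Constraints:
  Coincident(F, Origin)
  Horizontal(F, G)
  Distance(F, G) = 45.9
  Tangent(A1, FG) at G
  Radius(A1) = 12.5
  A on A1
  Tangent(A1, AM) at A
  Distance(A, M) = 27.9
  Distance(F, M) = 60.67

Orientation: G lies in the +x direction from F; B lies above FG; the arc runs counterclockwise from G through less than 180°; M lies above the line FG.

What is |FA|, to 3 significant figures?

59.8

Checks: ∠(BG, GF) = 90.00° ✓; |BG| = 12.50 ✓; |BA| = 12.50 ✓; ∠(BA, AM) = 90.00° ✓; |AM| = 27.90 ✓; |FM| = 60.67 ✓.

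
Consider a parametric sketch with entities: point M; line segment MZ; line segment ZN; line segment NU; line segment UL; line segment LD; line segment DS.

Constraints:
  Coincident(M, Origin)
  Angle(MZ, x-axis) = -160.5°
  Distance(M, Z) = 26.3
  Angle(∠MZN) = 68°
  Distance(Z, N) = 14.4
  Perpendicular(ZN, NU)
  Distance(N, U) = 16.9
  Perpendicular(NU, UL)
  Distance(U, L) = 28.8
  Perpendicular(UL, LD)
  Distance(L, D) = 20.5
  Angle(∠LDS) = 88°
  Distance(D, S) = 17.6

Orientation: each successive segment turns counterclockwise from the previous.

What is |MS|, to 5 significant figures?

28.170

M is at the origin; MZ runs at -160.5° with length 26.3, so Z = (-24.791, -8.7791). ∠MZN = 68.0° gives ZN at -48.500° from the x-axis; with |ZN| = 14.4, N = (-15.250, -19.564). ZN is perpendicular to NU, so NU runs at 41.500°; with |NU| = 16.9, U = (-2.5924, -8.3658). The perpendicularity gives UL at right angles to NU, so UL runs at 131.50°; with |UL| = 28.8, L = (-21.676, 13.204). UL is perpendicular to LD, so LD runs at -138.50°; with |LD| = 20.5, D = (-37.029, -0.37959). ∠LDS = 88.0° gives DS at -46.500° from the x-axis; with |DS| = 17.6, S = (-24.914, -13.146). Then |MS| = |S − M| = 28.170.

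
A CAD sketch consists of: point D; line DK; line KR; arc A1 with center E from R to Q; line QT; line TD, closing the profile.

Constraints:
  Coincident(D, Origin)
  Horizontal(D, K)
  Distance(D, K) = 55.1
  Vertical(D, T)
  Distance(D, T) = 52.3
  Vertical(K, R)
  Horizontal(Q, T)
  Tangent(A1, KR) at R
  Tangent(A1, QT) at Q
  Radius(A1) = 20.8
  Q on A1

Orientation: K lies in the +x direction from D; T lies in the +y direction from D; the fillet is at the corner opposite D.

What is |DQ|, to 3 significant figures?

62.5

The virtual corner opposite D is at (55.1, 52.3). Since A1 is tangent to KR there, ER ⟂ KR and tangency of A1 to QT means the radius EQ is perpendicular to QT, with radius 20.8, so the center E sits 20.8 in from both sides at E = (34.3, 31.5). That places the tangent points at R = (55.1, 31.5) on KR and Q = (34.3, 52.3) on QT. Then |DQ| = |Q − D| = 62.5.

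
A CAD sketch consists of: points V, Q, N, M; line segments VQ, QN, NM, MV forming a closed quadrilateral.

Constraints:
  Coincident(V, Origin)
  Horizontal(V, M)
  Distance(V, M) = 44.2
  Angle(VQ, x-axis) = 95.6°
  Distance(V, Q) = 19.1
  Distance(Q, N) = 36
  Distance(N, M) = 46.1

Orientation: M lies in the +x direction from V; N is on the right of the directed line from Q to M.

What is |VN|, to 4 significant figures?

16.90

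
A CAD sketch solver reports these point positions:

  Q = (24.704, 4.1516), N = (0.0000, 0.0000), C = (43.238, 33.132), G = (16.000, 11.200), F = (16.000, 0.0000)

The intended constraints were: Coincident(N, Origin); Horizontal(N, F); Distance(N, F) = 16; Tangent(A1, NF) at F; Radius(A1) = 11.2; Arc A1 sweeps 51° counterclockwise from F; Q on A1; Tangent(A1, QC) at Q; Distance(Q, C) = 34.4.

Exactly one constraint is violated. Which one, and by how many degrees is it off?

Tangent(A1, QC) at Q — off by 6.40°.

N = (0.00, 0.00) ✓; N.y = 0.00, F.y = 0.00 ✓; |NF| = 16.00 ✓; ∠(GF, FN) = 90.00° ✓; |GF| = 11.20 ✓; bearing(G→Q) − bearing(G→F) = 51.00° ✓; |GQ| = 11.20 ✓; ∠(GQ, QC) = 83.60° ✗; |QC| = 34.40 ✓.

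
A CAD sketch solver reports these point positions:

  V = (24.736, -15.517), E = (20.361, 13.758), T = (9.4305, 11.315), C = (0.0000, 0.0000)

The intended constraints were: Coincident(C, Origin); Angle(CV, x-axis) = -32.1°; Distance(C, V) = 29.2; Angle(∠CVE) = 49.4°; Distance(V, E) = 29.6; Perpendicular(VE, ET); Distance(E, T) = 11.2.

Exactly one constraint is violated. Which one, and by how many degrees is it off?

Perpendicular(VE, ET) — off by 4.10°.

C = (0.00, 0.00) ✓; CV at -32.10° ✓; |CV| = 29.20 ✓; ∠CVE = 49.40° ✓; |VE| = 29.60 ✓; ∠(VE, ET) = 94.10° ✗; |ET| = 11.20 ✓.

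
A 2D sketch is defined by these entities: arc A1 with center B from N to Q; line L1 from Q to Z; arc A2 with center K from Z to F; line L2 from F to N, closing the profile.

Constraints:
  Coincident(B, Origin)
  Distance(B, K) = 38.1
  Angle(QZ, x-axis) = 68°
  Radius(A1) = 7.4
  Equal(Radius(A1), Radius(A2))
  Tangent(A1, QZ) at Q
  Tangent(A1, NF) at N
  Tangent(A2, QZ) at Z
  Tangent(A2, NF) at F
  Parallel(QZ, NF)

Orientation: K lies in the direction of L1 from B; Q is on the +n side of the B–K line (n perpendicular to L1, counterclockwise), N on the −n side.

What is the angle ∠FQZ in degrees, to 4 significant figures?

21.23°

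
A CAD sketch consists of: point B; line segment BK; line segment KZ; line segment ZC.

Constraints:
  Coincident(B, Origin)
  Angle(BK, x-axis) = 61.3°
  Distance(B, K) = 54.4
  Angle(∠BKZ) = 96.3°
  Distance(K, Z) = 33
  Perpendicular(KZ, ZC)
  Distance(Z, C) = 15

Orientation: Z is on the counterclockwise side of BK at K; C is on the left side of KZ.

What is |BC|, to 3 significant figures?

55.2

B is at the origin; BK runs at 61.3° with length 54.4, so K = 54.4·(cos 61.3°, sin 61.3°) = (26.1, 47.7). ∠BKZ = 96.3°, so KZ runs at 61.3° + (180° − 96.3°) = 145° from the x-axis; with |KZ| = 33.0, Z = K + 33.0·(cos 145°, sin 145°) = (-0.908, 66.6). KZ is perpendicular to ZC; with |ZC| = 15.0 on the left of KZ, C = Z + 15.0·(-0.574, -0.819) = (-9.51, 54.4). Then |BC| = |C − B| = 55.2.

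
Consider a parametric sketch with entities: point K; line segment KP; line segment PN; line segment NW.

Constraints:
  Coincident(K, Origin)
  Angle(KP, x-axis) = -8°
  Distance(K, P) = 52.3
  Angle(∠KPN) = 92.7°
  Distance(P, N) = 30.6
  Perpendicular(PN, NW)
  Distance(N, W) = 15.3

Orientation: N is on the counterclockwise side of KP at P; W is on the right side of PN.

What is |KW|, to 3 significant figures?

75.2

K is at the origin; KP runs at -8.0° with length 52.3, so P = 52.3·(cos -8.0°, sin -8.0°) = (51.8, -7.28). ∠KPN = 92.7°, so PN runs at -8.0° + (180° − 92.7°) = 79.3° from the x-axis; with |PN| = 30.6, N = P + 30.6·(cos 79.3°, sin 79.3°) = (57.5, 22.8). PN is perpendicular to NW; with |NW| = 15.3 on the right of PN, W = N + 15.3·(0.983, -0.186) = (72.5, 19.9). Then |KW| = |W − K| = 75.2.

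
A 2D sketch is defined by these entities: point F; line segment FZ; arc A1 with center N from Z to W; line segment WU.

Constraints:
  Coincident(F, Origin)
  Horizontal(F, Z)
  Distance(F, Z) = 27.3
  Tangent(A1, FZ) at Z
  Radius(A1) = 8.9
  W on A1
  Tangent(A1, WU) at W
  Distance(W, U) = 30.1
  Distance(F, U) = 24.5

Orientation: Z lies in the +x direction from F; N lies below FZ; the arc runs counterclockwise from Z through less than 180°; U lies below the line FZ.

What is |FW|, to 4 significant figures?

21.05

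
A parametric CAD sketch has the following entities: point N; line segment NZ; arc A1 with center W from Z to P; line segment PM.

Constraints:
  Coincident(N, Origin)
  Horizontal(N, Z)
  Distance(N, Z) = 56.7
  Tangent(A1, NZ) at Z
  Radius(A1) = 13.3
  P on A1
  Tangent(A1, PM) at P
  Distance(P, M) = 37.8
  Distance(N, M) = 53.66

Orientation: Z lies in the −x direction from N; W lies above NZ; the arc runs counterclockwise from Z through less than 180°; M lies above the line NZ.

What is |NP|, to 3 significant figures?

45.1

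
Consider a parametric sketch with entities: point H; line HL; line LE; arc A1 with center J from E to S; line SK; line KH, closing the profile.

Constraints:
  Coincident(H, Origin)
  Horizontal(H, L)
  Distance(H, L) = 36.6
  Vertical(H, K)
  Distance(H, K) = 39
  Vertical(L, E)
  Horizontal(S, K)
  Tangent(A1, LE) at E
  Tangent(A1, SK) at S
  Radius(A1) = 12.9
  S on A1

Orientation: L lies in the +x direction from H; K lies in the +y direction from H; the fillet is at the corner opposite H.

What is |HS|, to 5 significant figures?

45.636

H is at the origin; H and L share the same y with |HL| = 36.6 and L on the +x side, so L = (36.600, 0.0000). H and K share the same x with |HK| = 39.0 and K on the +y side, so K = (0.0000, 39.000). The virtual corner opposite H is at (36.600, 39.000). Tangency of A1 to LE means the radius JE is perpendicular to LE and the tangent condition forces JS to be normal to SK, with radius 12.9, so the center J sits 12.9 in from both sides at J = (23.700, 26.100). That places the tangent points at E = (36.600, 26.100) on LE and S = (23.700, 39.000) on SK. Then |HS| = |S − H| = 45.636.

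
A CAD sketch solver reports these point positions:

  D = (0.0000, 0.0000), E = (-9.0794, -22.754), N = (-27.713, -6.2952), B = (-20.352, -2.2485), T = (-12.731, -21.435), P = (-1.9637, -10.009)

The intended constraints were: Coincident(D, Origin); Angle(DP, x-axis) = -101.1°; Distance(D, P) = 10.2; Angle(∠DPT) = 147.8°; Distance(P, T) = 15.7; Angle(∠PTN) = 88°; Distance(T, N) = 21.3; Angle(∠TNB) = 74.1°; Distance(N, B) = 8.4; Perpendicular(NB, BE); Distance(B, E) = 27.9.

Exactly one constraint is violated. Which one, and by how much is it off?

Distance(B, E) = 27.9 — off by 4.50.

D = (0.00, 0.00) ✓; DP at -101.1° ✓; |DP| = 10.20 ✓; ∠DPT = 147.8° ✓; |PT| = 15.70 ✓; ∠PTN = 88.00° ✓; |TN| = 21.30 ✓; ∠TNB = 74.10° ✓; |NB| = 8.400 ✓; ∠(NB, BE) = 90.00° ✓; |BE| = 23.40 ✗.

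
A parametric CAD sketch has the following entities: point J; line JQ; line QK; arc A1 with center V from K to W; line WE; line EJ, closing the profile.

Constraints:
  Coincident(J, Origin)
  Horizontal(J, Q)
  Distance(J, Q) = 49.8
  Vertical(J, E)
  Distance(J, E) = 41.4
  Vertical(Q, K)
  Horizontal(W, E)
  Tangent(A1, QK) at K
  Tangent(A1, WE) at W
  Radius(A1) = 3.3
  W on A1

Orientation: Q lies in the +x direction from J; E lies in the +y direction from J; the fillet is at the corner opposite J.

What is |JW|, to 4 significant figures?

62.26

J is at the origin; JQ is horizontal with |JQ| = 49.8 and Q on the +x side, so Q = (49.80, 0.000). J and E share the same x with |JE| = 41.4 and E on the +y side, so E = (0.000, 41.40). The virtual corner opposite J is at (49.80, 41.40). The tangent condition forces VK to be normal to QK and tangency of A1 to WE means the radius VW is perpendicular to WE, with radius 3.3, so the center V sits 3.3 in from both sides at V = (46.50, 38.10). That places the tangent points at K = (49.80, 38.10) on QK and W = (46.50, 41.40) on WE. Then |JW| = |W − J| = 62.26.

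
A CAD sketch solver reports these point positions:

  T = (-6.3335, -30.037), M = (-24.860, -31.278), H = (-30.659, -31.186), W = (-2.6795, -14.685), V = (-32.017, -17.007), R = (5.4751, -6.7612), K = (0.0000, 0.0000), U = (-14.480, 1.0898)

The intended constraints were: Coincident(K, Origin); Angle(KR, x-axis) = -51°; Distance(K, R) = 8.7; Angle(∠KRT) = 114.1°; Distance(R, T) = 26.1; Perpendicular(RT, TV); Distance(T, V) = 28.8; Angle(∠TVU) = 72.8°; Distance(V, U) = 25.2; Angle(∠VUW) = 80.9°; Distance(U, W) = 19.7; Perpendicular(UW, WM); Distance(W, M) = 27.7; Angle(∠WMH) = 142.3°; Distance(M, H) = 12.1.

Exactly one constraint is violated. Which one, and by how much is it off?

Distance(M, H) = 12.1 — off by 6.30.

K = (0.00, 0.00) ✓; KR at -51.00° ✓; |KR| = 8.700 ✓; ∠KRT = 114.1° ✓; |RT| = 26.10 ✓; ∠(RT, TV) = 90.00° ✓; |TV| = 28.80 ✓; ∠TVU = 72.80° ✓; |VU| = 25.20 ✓; ∠VUW = 80.90° ✓; |UW| = 19.70 ✓; ∠(UW, WM) = 90.00° ✓; |WM| = 27.70 ✓; ∠WMH = 142.3° ✓; |MH| = 5.800 ✗.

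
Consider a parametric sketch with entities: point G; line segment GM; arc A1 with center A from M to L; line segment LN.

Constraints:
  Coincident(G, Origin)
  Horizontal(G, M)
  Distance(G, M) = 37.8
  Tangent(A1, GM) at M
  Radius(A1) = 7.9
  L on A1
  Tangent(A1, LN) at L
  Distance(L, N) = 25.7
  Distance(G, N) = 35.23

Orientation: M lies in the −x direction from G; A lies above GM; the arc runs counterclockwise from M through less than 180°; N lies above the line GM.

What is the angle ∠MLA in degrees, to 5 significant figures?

56.329°

G is at the origin; G and M share the same y with |GM| = 37.8 and M on the −x side, so M = (-37.800, 0.0000). Tangency of A1 to GM means the radius AM is perpendicular to GM, so A = M + (0, 7.9) = (-37.800, 7.9000). Since AL ⟂ LN (tangency), |AN| = √(7.9² + 25.7²) = 26.887 regardless of where L sits on A1. So N lies on both circle(G, 35.23) and circle(A, 26.887); the above-GM intersection is N = (-20.609, 28.573). L is the foot of the tangent from N: L = (-30.510, 4.8566).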